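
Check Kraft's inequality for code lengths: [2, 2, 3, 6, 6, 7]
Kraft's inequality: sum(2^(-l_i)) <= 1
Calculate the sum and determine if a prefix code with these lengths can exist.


Sum = 2^(-2) + 2^(-2) + 2^(-3) + 2^(-6) + 2^(-6) + 2^(-7)
    = 0.25 + 0.25 + 0.125 + 0.015625 + 0.015625 + 0.0078125
    = 85/128 = 0.6640625
Since 0.6640625 <= 1, Kraft's inequality IS satisfied.
A prefix code with these lengths CAN exist.

Kraft sum = 0.6640625. Satisfied.


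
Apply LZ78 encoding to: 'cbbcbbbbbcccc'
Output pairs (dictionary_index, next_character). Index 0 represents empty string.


LZ78 encoding steps:
Dictionary: {0: ''}
Step 1: w='' (idx 0), next='c' -> output (0, 'c'), add 'c' as idx 1
Step 2: w='' (idx 0), next='b' -> output (0, 'b'), add 'b' as idx 2
Step 3: w='b' (idx 2), next='c' -> output (2, 'c'), add 'bc' as idx 3
Step 4: w='b' (idx 2), next='b' -> output (2, 'b'), add 'bb' as idx 4
Step 5: w='bb' (idx 4), next='b' -> output (4, 'b'), add 'bbb' as idx 5
Step 6: w='c' (idx 1), next='c' -> output (1, 'c'), add 'cc' as idx 6
Step 7: w='cc' (idx 6), end of input -> output (6, '')


Encoded: [(0, 'c'), (0, 'b'), (2, 'c'), (2, 'b'), (4, 'b'), (1, 'c'), (6, '')]


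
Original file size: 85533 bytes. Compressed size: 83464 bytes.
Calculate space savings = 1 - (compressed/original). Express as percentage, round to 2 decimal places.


ratio = compressed/original = 83464/85533 = 0.975811
savings = 1 - ratio = 1 - 0.975811 = 0.024189
as a percentage: 0.024189 * 100 = 2.42%

Space savings = 1 - 83464/85533 = 2.42%


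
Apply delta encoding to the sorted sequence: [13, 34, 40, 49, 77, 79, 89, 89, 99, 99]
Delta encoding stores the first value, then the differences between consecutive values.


First value: 13
Deltas:
  34 - 13 = 21
  40 - 34 = 6
  49 - 40 = 9
  77 - 49 = 28
  79 - 77 = 2
  89 - 79 = 10
  89 - 89 = 0
  99 - 89 = 10
  99 - 99 = 0


Delta encoded: [13, 21, 6, 9, 28, 2, 10, 0, 10, 0]


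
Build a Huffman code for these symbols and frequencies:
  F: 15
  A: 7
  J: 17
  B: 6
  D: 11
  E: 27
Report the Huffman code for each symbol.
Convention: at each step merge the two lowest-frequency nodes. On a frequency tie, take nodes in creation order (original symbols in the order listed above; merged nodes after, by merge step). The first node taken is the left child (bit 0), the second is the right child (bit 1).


Huffman tree construction:
Step 1: Merge B(6) + A(7) = 13
Step 2: Merge D(11) + (B+A)(13) = 24
Step 3: Merge F(15) + J(17) = 32
Step 4: Merge (D+(B+A))(24) + E(27) = 51
Step 5: Merge (F+J)(32) + ((D+(B+A))+E)(51) = 83
Read each symbol's code off the tree from the root (left child = 0, right child = 1).

Codes:
  F: 00 (length 2)
  A: 1011 (length 4)
  J: 01 (length 2)
  B: 1010 (length 4)
  D: 100 (length 3)
  E: 11 (length 2)
Average code length: 203/83 = 2.4458 bits/symbol


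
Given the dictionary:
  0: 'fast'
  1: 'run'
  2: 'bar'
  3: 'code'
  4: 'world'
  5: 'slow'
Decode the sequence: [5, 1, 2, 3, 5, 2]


Look up each index in the dictionary:
  5 -> 'slow'
  1 -> 'run'
  2 -> 'bar'
  3 -> 'code'
  5 -> 'slow'
  2 -> 'bar'

Decoded: "slow run bar code slow bar"


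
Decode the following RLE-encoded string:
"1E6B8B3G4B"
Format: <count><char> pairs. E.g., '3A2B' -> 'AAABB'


Expanding each <count><char> pair:
  1E -> 'E'
  6B -> 'BBBBBB'
  8B -> 'BBBBBBBB'
  3G -> 'GGG'
  4B -> 'BBBB'

Decoded = EBBBBBBBBBBBBBBGGGBBBB


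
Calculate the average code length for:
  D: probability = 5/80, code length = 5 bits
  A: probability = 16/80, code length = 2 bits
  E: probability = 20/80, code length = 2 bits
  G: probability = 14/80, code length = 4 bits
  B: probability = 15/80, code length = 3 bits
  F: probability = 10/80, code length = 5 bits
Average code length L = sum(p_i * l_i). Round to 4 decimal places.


Weighted contributions p_i * l_i:
  D: (5/80) * 5 = 25/80
  A: (16/80) * 2 = 32/80
  E: (20/80) * 2 = 40/80
  G: (14/80) * 4 = 56/80
  B: (15/80) * 3 = 45/80
  F: (10/80) * 5 = 50/80
Sum = (25 + 32 + 40 + 56 + 45 + 50)/80 = 248/80

L = 248/80 = 3.1000 bits/symbol


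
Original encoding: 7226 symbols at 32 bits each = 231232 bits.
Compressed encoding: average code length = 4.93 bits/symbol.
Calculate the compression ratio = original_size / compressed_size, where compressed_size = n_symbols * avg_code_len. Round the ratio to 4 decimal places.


original_size = n_symbols * orig_bits = 7226 * 32 = 231232 bits
compressed_size = n_symbols * avg_code_len = 7226 * 4.93 = 35624.18 bits
ratio = original_size / compressed_size = 231232 / 35624.18 = 6.4909

Compression ratio = 6.4909


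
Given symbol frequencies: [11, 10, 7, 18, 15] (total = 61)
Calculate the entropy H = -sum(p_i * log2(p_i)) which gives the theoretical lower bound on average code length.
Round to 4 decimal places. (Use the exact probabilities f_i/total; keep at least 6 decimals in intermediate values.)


Per-symbol terms -p_i * log2(p_i) with p_i = f_i/61:
  p = 11/61 = 0.180328: log2(p) = -2.471306, -p*log2(p) = 0.445645
  p = 10/61 = 0.163934: log2(p) = -2.608809, -p*log2(p) = 0.427674
  p = 7/61 = 0.114754: log2(p) = -3.123382, -p*log2(p) = 0.358421
  p = 18/61 = 0.295082: log2(p) = -1.760812, -p*log2(p) = 0.519584
  p = 15/61 = 0.245902: log2(p) = -2.023847, -p*log2(p) = 0.497667
H = 0.445645 + 0.427674 + 0.358421 + 0.519584 + 0.497667 = 2.248991

H = 2.249 bits/symbol


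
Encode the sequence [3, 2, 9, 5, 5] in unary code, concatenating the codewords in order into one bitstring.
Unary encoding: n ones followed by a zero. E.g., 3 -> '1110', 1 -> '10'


Encode each number as n ones followed by a terminating 0:
  3 -> 1110 (4 bits)
  2 -> 110 (3 bits)
  9 -> 1111111110 (10 bits)
  5 -> 111110 (6 bits)
  5 -> 111110 (6 bits)
Total length = 4 + 3 + 10 + 6 + 6 = 29 bits.

Unary([3, 2, 9, 5, 5]) = 11101101111111110111110111110 (29 bits)


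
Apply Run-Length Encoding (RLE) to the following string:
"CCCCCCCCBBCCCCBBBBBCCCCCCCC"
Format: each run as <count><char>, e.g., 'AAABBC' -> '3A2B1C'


Scanning runs left to right:
  i=0: run of 'C' x 8 -> '8C'
  i=8: run of 'B' x 2 -> '2B'
  i=10: run of 'C' x 4 -> '4C'
  i=14: run of 'B' x 5 -> '5B'
  i=19: run of 'C' x 8 -> '8C'

RLE = 8C2B4C5B8C


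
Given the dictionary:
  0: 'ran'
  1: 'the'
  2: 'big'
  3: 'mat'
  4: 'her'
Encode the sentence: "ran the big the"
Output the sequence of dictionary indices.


Look up each word in the dictionary:
  'ran' -> 0
  'the' -> 1
  'big' -> 2
  'the' -> 1

Encoded: [0, 1, 2, 1]


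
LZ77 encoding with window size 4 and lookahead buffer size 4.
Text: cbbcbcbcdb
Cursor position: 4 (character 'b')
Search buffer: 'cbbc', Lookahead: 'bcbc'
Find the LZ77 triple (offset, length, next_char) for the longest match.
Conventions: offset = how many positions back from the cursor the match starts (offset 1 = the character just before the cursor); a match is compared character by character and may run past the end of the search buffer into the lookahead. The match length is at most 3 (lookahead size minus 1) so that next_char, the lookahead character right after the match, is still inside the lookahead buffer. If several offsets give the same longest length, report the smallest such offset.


Try each offset into the search buffer:
  offset=1 (pos 3, char 'c'): match length 0
  offset=2 (pos 2, char 'b'): match length 3
  offset=3 (pos 1, char 'b'): match length 1
  offset=4 (pos 0, char 'c'): match length 0
Longest match has length 3 at offset 2.
next_char = character at position 4 + 3 = 7 -> 'c'

Best match: offset=2, length=3 (matching 'bcb' starting at position 2)
LZ77 triple: (2, 3, 'c')


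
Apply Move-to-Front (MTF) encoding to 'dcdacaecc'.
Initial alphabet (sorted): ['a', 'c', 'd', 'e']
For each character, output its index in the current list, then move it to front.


MTF encoding:
'd': index 2 in ['a', 'c', 'd', 'e'] -> ['d', 'a', 'c', 'e']
'c': index 2 in ['d', 'a', 'c', 'e'] -> ['c', 'd', 'a', 'e']
'd': index 1 in ['c', 'd', 'a', 'e'] -> ['d', 'c', 'a', 'e']
'a': index 2 in ['d', 'c', 'a', 'e'] -> ['a', 'd', 'c', 'e']
'c': index 2 in ['a', 'd', 'c', 'e'] -> ['c', 'a', 'd', 'e']
'a': index 1 in ['c', 'a', 'd', 'e'] -> ['a', 'c', 'd', 'e']
'e': index 3 in ['a', 'c', 'd', 'e'] -> ['e', 'a', 'c', 'd']
'c': index 2 in ['e', 'a', 'c', 'd'] -> ['c', 'e', 'a', 'd']
'c': index 0 in ['c', 'e', 'a', 'd'] -> ['c', 'e', 'a', 'd']


Output: [2, 2, 1, 2, 2, 1, 3, 2, 0]


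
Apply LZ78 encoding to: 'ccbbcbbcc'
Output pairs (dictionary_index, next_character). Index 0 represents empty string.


LZ78 encoding steps:
Dictionary: {0: ''}
Step 1: w='' (idx 0), next='c' -> output (0, 'c'), add 'c' as idx 1
Step 2: w='c' (idx 1), next='b' -> output (1, 'b'), add 'cb' as idx 2
Step 3: w='' (idx 0), next='b' -> output (0, 'b'), add 'b' as idx 3
Step 4: w='cb' (idx 2), next='b' -> output (2, 'b'), add 'cbb' as idx 4
Step 5: w='c' (idx 1), next='c' -> output (1, 'c'), add 'cc' as idx 5


Encoded: [(0, 'c'), (1, 'b'), (0, 'b'), (2, 'b'), (1, 'c')]


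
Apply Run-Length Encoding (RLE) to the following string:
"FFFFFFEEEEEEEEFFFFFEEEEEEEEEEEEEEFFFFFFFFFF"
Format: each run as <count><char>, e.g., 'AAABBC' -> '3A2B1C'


Scanning runs left to right:
  i=0: run of 'F' x 6 -> '6F'
  i=6: run of 'E' x 8 -> '8E'
  i=14: run of 'F' x 5 -> '5F'
  i=19: run of 'E' x 14 -> '14E'
  i=33: run of 'F' x 10 -> '10F'

RLE = 6F8E5F14E10F


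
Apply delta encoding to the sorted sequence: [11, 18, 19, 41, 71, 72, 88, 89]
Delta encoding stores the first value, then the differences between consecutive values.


First value: 11
Deltas:
  18 - 11 = 7
  19 - 18 = 1
  41 - 19 = 22
  71 - 41 = 30
  72 - 71 = 1
  88 - 72 = 16
  89 - 88 = 1


Delta encoded: [11, 7, 1, 22, 30, 1, 16, 1]


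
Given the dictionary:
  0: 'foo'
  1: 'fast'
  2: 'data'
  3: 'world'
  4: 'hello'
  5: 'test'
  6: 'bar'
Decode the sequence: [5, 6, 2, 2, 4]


Look up each index in the dictionary:
  5 -> 'test'
  6 -> 'bar'
  2 -> 'data'
  2 -> 'data'
  4 -> 'hello'

Decoded: "test bar data data hello"


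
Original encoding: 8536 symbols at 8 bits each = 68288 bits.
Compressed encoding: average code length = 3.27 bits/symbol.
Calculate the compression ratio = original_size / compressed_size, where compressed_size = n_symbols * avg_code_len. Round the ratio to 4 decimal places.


original_size = n_symbols * orig_bits = 8536 * 8 = 68288 bits
compressed_size = n_symbols * avg_code_len = 8536 * 3.27 = 27912.72 bits
ratio = original_size / compressed_size = 68288 / 27912.72 = 2.4465

Compression ratio = 2.4465


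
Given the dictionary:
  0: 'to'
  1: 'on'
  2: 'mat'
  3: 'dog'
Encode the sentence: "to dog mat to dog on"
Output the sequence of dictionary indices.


Look up each word in the dictionary:
  'to' -> 0
  'dog' -> 3
  'mat' -> 2
  'to' -> 0
  'dog' -> 3
  'on' -> 1

Encoded: [0, 3, 2, 0, 3, 1]


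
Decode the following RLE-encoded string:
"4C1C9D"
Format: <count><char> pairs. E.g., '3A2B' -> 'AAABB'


Expanding each <count><char> pair:
  4C -> 'CCCC'
  1C -> 'C'
  9D -> 'DDDDDDDDD'

Decoded = CCCCCDDDDDDDDD


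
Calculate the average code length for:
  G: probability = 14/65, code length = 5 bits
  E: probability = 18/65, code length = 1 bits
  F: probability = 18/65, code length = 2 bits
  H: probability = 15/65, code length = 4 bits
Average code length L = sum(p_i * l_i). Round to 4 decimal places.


Weighted contributions p_i * l_i:
  G: (14/65) * 5 = 70/65
  E: (18/65) * 1 = 18/65
  F: (18/65) * 2 = 36/65
  H: (15/65) * 4 = 60/65
Sum = (70 + 18 + 36 + 60)/65 = 184/65

L = 184/65 = 2.8308 bits/symbol


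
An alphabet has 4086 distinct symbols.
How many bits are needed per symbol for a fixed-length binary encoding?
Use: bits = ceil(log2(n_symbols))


log2(4086) = 11.9965
Bracket: 2^11 = 2048 < 4086 <= 2^12 = 4096
So ceil(log2(4086)) = 12

bits = ceil(log2(4086)) = ceil(11.9965) = 12 bits


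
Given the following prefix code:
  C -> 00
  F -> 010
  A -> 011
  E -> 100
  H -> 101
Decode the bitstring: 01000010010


Decoding step by step:
Bits 010 -> F
Bits 00 -> C
Bits 010 -> F
Bits 010 -> F


Decoded message: FCFF


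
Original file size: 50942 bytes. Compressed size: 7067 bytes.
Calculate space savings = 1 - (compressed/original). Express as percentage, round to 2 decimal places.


ratio = compressed/original = 7067/50942 = 0.138726
savings = 1 - ratio = 1 - 0.138726 = 0.861274
as a percentage: 0.861274 * 100 = 86.13%

Space savings = 1 - 7067/50942 = 86.13%


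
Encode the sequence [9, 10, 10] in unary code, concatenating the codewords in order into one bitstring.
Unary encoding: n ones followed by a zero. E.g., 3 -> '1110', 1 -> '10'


Encode each number as n ones followed by a terminating 0:
  9 -> 1111111110 (10 bits)
  10 -> 11111111110 (11 bits)
  10 -> 11111111110 (11 bits)
Total length = 10 + 11 + 11 = 32 bits.

Unary([9, 10, 10]) = 11111111101111111111011111111110 (32 bits)


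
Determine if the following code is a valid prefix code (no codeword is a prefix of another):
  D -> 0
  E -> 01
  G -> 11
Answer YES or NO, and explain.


Checking each pair (does one codeword prefix another?):
  D='0' vs E='01': prefix -- VIOLATION

NO -- this is NOT a valid prefix code. D (0) is a prefix of E (01).


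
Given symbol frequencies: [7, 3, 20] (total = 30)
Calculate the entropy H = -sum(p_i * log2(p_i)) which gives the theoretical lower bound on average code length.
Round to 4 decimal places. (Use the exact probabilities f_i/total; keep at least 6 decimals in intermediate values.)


Per-symbol terms -p_i * log2(p_i) with p_i = f_i/30:
  p = 7/30 = 0.233333: log2(p) = -2.099536, -p*log2(p) = 0.489892
  p = 3/30 = 0.100000: log2(p) = -3.321928, -p*log2(p) = 0.332193
  p = 20/30 = 0.666667: log2(p) = -0.584963, -p*log2(p) = 0.389975
H = 0.489892 + 0.332193 + 0.389975 = 1.212060

H = 1.2121 bits/symbol


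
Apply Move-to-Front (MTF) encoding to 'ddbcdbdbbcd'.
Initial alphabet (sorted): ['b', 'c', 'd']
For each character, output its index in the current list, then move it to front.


MTF encoding:
'd': index 2 in ['b', 'c', 'd'] -> ['d', 'b', 'c']
'd': index 0 in ['d', 'b', 'c'] -> ['d', 'b', 'c']
'b': index 1 in ['d', 'b', 'c'] -> ['b', 'd', 'c']
'c': index 2 in ['b', 'd', 'c'] -> ['c', 'b', 'd']
'd': index 2 in ['c', 'b', 'd'] -> ['d', 'c', 'b']
'b': index 2 in ['d', 'c', 'b'] -> ['b', 'd', 'c']
'd': index 1 in ['b', 'd', 'c'] -> ['d', 'b', 'c']
'b': index 1 in ['d', 'b', 'c'] -> ['b', 'd', 'c']
'b': index 0 in ['b', 'd', 'c'] -> ['b', 'd', 'c']
'c': index 2 in ['b', 'd', 'c'] -> ['c', 'b', 'd']
'd': index 2 in ['c', 'b', 'd'] -> ['d', 'c', 'b']


Output: [2, 0, 1, 2, 2, 2, 1, 1, 0, 2, 2]


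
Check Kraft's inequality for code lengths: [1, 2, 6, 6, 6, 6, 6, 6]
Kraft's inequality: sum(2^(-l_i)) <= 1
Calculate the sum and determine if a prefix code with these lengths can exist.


Sum = 2^(-1) + 2^(-2) + 2^(-6) + 2^(-6) + 2^(-6) + 2^(-6) + 2^(-6) + 2^(-6)
    = 0.5 + 0.25 + 0.015625 + 0.015625 + 0.015625 + 0.015625 + 0.015625 + 0.015625
    = 54/64 = 0.84375
Since 0.84375 <= 1, Kraft's inequality IS satisfied.
A prefix code with these lengths CAN exist.

Kraft sum = 0.84375. Satisfied.


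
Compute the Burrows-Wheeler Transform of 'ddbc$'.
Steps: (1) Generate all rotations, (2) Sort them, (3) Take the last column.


Rotations (sorted):
  0: $ddbc -> last char: c
  1: bc$dd -> last char: d
  2: c$ddb -> last char: b
  3: dbc$d -> last char: d
  4: ddbc$ -> last char: $


BWT = cdbd$


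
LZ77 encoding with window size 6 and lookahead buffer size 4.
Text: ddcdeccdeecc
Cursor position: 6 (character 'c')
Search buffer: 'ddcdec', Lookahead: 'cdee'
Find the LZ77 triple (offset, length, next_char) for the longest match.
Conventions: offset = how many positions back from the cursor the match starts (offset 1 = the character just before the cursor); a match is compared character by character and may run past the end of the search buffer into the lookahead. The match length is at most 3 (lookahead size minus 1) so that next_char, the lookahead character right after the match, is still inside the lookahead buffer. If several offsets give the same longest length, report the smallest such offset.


Try each offset into the search buffer:
  offset=1 (pos 5, char 'c'): match length 1
  offset=2 (pos 4, char 'e'): match length 0
  offset=3 (pos 3, char 'd'): match length 0
  offset=4 (pos 2, char 'c'): match length 3
  offset=5 (pos 1, char 'd'): match length 0
  offset=6 (pos 0, char 'd'): match length 0
Longest match has length 3 at offset 4.
next_char = character at position 6 + 3 = 9 -> 'e'

Best match: offset=4, length=3 (matching 'cde' starting at position 2)
LZ77 triple: (4, 3, 'e')


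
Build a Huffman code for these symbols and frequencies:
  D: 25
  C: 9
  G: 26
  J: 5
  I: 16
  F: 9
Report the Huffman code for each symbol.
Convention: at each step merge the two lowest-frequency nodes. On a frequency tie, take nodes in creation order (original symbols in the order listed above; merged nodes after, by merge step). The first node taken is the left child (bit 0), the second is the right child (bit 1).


Huffman tree construction:
Step 1: Merge J(5) + C(9) = 14
Step 2: Merge F(9) + (J+C)(14) = 23
Step 3: Merge I(16) + (F+(J+C))(23) = 39
Step 4: Merge D(25) + G(26) = 51
Step 5: Merge (I+(F+(J+C)))(39) + (D+G)(51) = 90
Read each symbol's code off the tree from the root (left child = 0, right child = 1).

Codes:
  D: 10 (length 2)
  C: 0111 (length 4)
  G: 11 (length 2)
  J: 0110 (length 4)
  I: 00 (length 2)
  F: 010 (length 3)
Average code length: 217/90 = 2.4111 bits/symbol


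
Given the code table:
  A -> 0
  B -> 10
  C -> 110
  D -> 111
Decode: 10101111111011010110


Decoding:
10 -> B
10 -> B
111 -> D
111 -> D
10 -> B
110 -> C
10 -> B
110 -> C


Result: BBDDBCBC


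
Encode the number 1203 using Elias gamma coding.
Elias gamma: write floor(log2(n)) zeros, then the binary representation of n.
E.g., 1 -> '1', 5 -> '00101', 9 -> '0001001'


num_bits = floor(log2(1203)) + 1 = 11
leading_zeros = num_bits - 1 = 10
binary(1203) = 10010110011

Elias gamma(1203) = '0000000000' + '10010110011' = 000000000010010110011 (21 bits)


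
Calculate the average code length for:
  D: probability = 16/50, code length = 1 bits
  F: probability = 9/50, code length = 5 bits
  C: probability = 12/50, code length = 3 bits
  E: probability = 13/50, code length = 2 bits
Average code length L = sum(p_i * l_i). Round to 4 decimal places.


Weighted contributions p_i * l_i:
  D: (16/50) * 1 = 16/50
  F: (9/50) * 5 = 45/50
  C: (12/50) * 3 = 36/50
  E: (13/50) * 2 = 26/50
Sum = (16 + 45 + 36 + 26)/50 = 123/50

L = 123/50 = 2.4600 bits/symbol


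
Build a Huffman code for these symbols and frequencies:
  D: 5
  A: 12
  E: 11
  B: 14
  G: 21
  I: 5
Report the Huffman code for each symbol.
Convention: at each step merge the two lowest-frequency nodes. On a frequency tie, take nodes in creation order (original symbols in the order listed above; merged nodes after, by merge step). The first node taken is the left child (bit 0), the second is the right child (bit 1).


Huffman tree construction:
Step 1: Merge D(5) + I(5) = 10
Step 2: Merge (D+I)(10) + E(11) = 21
Step 3: Merge A(12) + B(14) = 26
Step 4: Merge G(21) + ((D+I)+E)(21) = 42
Step 5: Merge (A+B)(26) + (G+((D+I)+E))(42) = 68
Read each symbol's code off the tree from the root (left child = 0, right child = 1).

Codes:
  D: 1100 (length 4)
  A: 00 (length 2)
  E: 111 (length 3)
  B: 01 (length 2)
  G: 10 (length 2)
  I: 1101 (length 4)
Average code length: 167/68 = 2.4559 bits/symbol


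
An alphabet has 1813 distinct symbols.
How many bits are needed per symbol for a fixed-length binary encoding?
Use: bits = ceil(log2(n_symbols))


log2(1813) = 10.8242
Bracket: 2^10 = 1024 < 1813 <= 2^11 = 2048
So ceil(log2(1813)) = 11

bits = ceil(log2(1813)) = ceil(10.8242) = 11 bits


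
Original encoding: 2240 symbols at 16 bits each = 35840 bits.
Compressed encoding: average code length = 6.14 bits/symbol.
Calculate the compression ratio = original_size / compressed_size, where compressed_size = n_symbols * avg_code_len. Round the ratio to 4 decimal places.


original_size = n_symbols * orig_bits = 2240 * 16 = 35840 bits
compressed_size = n_symbols * avg_code_len = 2240 * 6.14 = 13753.6 bits
ratio = original_size / compressed_size = 35840 / 13753.6 = 2.6059

Compression ratio = 2.6059


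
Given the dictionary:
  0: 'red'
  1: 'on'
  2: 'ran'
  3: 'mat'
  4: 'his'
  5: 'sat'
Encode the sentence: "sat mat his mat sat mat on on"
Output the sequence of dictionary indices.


Look up each word in the dictionary:
  'sat' -> 5
  'mat' -> 3
  'his' -> 4
  'mat' -> 3
  'sat' -> 5
  'mat' -> 3
  'on' -> 1
  'on' -> 1

Encoded: [5, 3, 4, 3, 5, 3, 1, 1]


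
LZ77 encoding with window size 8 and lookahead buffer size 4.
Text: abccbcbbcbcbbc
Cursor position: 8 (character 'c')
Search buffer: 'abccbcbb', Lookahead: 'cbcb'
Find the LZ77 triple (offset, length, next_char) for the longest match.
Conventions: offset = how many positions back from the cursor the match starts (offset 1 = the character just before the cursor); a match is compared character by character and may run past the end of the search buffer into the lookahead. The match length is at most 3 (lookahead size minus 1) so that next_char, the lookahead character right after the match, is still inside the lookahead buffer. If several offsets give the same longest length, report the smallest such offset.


Try each offset into the search buffer:
  offset=1 (pos 7, char 'b'): match length 0
  offset=2 (pos 6, char 'b'): match length 0
  offset=3 (pos 5, char 'c'): match length 2
  offset=4 (pos 4, char 'b'): match length 0
  offset=5 (pos 3, char 'c'): match length 3
  offset=6 (pos 2, char 'c'): match length 1
  offset=7 (pos 1, char 'b'): match length 0
  offset=8 (pos 0, char 'a'): match length 0
Longest match has length 3 at offset 5.
next_char = character at position 8 + 3 = 11 -> 'b'

Best match: offset=5, length=3 (matching 'cbc' starting at position 3)
LZ77 triple: (5, 3, 'b')


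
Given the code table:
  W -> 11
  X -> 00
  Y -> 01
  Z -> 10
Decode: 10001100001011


Decoding:
10 -> Z
00 -> X
11 -> W
00 -> X
00 -> X
10 -> Z
11 -> W


Result: ZXWXXZW


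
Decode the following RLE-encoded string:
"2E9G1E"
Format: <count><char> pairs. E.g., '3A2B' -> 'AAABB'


Expanding each <count><char> pair:
  2E -> 'EE'
  9G -> 'GGGGGGGGG'
  1E -> 'E'

Decoded = EEGGGGGGGGGE


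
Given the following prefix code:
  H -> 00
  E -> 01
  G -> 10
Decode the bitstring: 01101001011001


Decoding step by step:
Bits 01 -> E
Bits 10 -> G
Bits 10 -> G
Bits 01 -> E
Bits 01 -> E
Bits 10 -> G
Bits 01 -> E


Decoded message: EGGEEGE


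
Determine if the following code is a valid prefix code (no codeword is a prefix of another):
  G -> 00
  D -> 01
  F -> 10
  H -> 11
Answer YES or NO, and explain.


Checking each pair (does one codeword prefix another?):
  G='00' vs D='01': no prefix
  G='00' vs F='10': no prefix
  G='00' vs H='11': no prefix
  D='01' vs G='00': no prefix
  D='01' vs F='10': no prefix
  D='01' vs H='11': no prefix
  F='10' vs G='00': no prefix
  F='10' vs D='01': no prefix
  F='10' vs H='11': no prefix
  H='11' vs G='00': no prefix
  H='11' vs D='01': no prefix
  H='11' vs F='10': no prefix
No violation found over all pairs.

YES -- this is a valid prefix code. No codeword is a prefix of any other codeword.


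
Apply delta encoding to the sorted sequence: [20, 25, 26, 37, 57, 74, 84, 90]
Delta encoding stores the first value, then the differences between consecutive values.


First value: 20
Deltas:
  25 - 20 = 5
  26 - 25 = 1
  37 - 26 = 11
  57 - 37 = 20
  74 - 57 = 17
  84 - 74 = 10
  90 - 84 = 6


Delta encoded: [20, 5, 1, 11, 20, 17, 10, 6]


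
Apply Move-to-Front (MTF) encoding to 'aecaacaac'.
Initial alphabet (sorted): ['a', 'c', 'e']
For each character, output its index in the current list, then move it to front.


MTF encoding:
'a': index 0 in ['a', 'c', 'e'] -> ['a', 'c', 'e']
'e': index 2 in ['a', 'c', 'e'] -> ['e', 'a', 'c']
'c': index 2 in ['e', 'a', 'c'] -> ['c', 'e', 'a']
'a': index 2 in ['c', 'e', 'a'] -> ['a', 'c', 'e']
'a': index 0 in ['a', 'c', 'e'] -> ['a', 'c', 'e']
'c': index 1 in ['a', 'c', 'e'] -> ['c', 'a', 'e']
'a': index 1 in ['c', 'a', 'e'] -> ['a', 'c', 'e']
'a': index 0 in ['a', 'c', 'e'] -> ['a', 'c', 'e']
'c': index 1 in ['a', 'c', 'e'] -> ['c', 'a', 'e']


Output: [0, 2, 2, 2, 0, 1, 1, 0, 1]


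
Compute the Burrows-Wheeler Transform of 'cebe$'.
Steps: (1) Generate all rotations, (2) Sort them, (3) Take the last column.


Rotations (sorted):
  0: $cebe -> last char: e
  1: be$ce -> last char: e
  2: cebe$ -> last char: $
  3: e$ceb -> last char: b
  4: ebe$c -> last char: c


BWT = ee$bc


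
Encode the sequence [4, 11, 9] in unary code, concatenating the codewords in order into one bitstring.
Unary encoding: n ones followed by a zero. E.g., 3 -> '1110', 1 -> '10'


Encode each number as n ones followed by a terminating 0:
  4 -> 11110 (5 bits)
  11 -> 111111111110 (12 bits)
  9 -> 1111111110 (10 bits)
Total length = 5 + 12 + 10 = 27 bits.

Unary([4, 11, 9]) = 111101111111111101111111110 (27 bits)


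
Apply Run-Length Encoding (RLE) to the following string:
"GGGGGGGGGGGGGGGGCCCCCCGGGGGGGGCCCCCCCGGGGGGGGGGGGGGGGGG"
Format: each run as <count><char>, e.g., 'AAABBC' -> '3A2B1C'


Scanning runs left to right:
  i=0: run of 'G' x 16 -> '16G'
  i=16: run of 'C' x 6 -> '6C'
  i=22: run of 'G' x 8 -> '8G'
  i=30: run of 'C' x 7 -> '7C'
  i=37: run of 'G' x 18 -> '18G'

RLE = 16G6C8G7C18G


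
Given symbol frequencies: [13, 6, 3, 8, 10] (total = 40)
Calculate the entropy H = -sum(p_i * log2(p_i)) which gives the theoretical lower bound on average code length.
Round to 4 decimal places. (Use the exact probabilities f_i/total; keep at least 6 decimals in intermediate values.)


Per-symbol terms -p_i * log2(p_i) with p_i = f_i/40:
  p = 13/40 = 0.325000: log2(p) = -1.621488, -p*log2(p) = 0.526984
  p = 6/40 = 0.150000: log2(p) = -2.736966, -p*log2(p) = 0.410545
  p = 3/40 = 0.075000: log2(p) = -3.736966, -p*log2(p) = 0.280272
  p = 8/40 = 0.200000: log2(p) = -2.321928, -p*log2(p) = 0.464386
  p = 10/40 = 0.250000: log2(p) = -2.000000, -p*log2(p) = 0.500000
H = 0.526984 + 0.410545 + 0.280272 + 0.464386 + 0.500000 = 2.182187

H = 2.1822 bits/symbol


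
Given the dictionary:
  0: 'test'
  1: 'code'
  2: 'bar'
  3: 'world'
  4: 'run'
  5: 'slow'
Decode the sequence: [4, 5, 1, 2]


Look up each index in the dictionary:
  4 -> 'run'
  5 -> 'slow'
  1 -> 'code'
  2 -> 'bar'

Decoded: "run slow code bar"


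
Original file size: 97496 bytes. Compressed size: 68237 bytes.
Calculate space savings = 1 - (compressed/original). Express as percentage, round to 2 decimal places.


ratio = compressed/original = 68237/97496 = 0.699895
savings = 1 - ratio = 1 - 0.699895 = 0.300105
as a percentage: 0.300105 * 100 = 30.01%

Space savings = 1 - 68237/97496 = 30.01%


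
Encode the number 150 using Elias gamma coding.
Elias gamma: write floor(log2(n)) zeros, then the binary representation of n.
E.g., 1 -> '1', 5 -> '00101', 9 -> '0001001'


num_bits = floor(log2(150)) + 1 = 8
leading_zeros = num_bits - 1 = 7
binary(150) = 10010110

Elias gamma(150) = '0000000' + '10010110' = 000000010010110 (15 bits)


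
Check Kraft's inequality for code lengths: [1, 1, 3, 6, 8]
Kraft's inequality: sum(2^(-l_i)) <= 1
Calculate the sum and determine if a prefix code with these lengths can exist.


Sum = 2^(-1) + 2^(-1) + 2^(-3) + 2^(-6) + 2^(-8)
    = 0.5 + 0.5 + 0.125 + 0.015625 + 0.00390625
    = 293/256 = 1.14453125
Since 1.14453125 > 1, Kraft's inequality is NOT satisfied.
A prefix code with these lengths CANNOT exist.

Kraft sum = 1.14453125. Not satisfied.


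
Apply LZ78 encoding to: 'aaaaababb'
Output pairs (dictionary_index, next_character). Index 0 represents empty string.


LZ78 encoding steps:
Dictionary: {0: ''}
Step 1: w='' (idx 0), next='a' -> output (0, 'a'), add 'a' as idx 1
Step 2: w='a' (idx 1), next='a' -> output (1, 'a'), add 'aa' as idx 2
Step 3: w='aa' (idx 2), next='b' -> output (2, 'b'), add 'aab' as idx 3
Step 4: w='a' (idx 1), next='b' -> output (1, 'b'), add 'ab' as idx 4
Step 5: w='' (idx 0), next='b' -> output (0, 'b'), add 'b' as idx 5


Encoded: [(0, 'a'), (1, 'a'), (2, 'b'), (1, 'b'), (0, 'b')]


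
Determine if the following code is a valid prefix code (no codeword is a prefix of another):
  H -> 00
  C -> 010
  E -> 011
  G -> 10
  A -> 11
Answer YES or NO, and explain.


Checking each pair (does one codeword prefix another?):
  H='00' vs C='010': no prefix
  H='00' vs E='011': no prefix
  H='00' vs G='10': no prefix
  H='00' vs A='11': no prefix
  C='010' vs H='00': no prefix
  C='010' vs E='011': no prefix
  C='010' vs G='10': no prefix
  C='010' vs A='11': no prefix
  E='011' vs H='00': no prefix
  E='011' vs C='010': no prefix
  E='011' vs G='10': no prefix
  E='011' vs A='11': no prefix
  G='10' vs H='00': no prefix
  G='10' vs C='010': no prefix
  G='10' vs E='011': no prefix
  G='10' vs A='11': no prefix
  A='11' vs H='00': no prefix
  A='11' vs C='010': no prefix
  A='11' vs E='011': no prefix
  A='11' vs G='10': no prefix
No violation found over all pairs.

YES -- this is a valid prefix code. No codeword is a prefix of any other codeword.


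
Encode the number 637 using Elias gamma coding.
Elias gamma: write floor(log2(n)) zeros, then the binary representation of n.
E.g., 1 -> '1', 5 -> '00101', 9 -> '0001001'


num_bits = floor(log2(637)) + 1 = 10
leading_zeros = num_bits - 1 = 9
binary(637) = 1001111101

Elias gamma(637) = '000000000' + '1001111101' = 0000000001001111101 (19 bits)


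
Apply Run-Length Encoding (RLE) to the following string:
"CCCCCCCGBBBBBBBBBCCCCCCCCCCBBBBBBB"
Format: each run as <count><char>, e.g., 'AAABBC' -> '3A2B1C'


Scanning runs left to right:
  i=0: run of 'C' x 7 -> '7C'
  i=7: run of 'G' x 1 -> '1G'
  i=8: run of 'B' x 9 -> '9B'
  i=17: run of 'C' x 10 -> '10C'
  i=27: run of 'B' x 7 -> '7B'

RLE = 7C1G9B10C7B


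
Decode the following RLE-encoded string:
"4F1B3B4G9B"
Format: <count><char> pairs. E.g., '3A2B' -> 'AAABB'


Expanding each <count><char> pair:
  4F -> 'FFFF'
  1B -> 'B'
  3B -> 'BBB'
  4G -> 'GGGG'
  9B -> 'BBBBBBBBB'

Decoded = FFFFBBBBGGGGBBBBBBBBB


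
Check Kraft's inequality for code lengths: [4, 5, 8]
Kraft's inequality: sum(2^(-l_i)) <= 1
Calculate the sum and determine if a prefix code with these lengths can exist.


Sum = 2^(-4) + 2^(-5) + 2^(-8)
    = 0.0625 + 0.03125 + 0.00390625
    = 25/256 = 0.09765625
Since 0.09765625 <= 1, Kraft's inequality IS satisfied.
A prefix code with these lengths CAN exist.

Kraft sum = 0.09765625. Satisfied.


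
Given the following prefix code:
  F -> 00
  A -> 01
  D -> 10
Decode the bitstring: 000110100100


Decoding step by step:
Bits 00 -> F
Bits 01 -> A
Bits 10 -> D
Bits 10 -> D
Bits 01 -> A
Bits 00 -> F


Decoded message: FADDAF


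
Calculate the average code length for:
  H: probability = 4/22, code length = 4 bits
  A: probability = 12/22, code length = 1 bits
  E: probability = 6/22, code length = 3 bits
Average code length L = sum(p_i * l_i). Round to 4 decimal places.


Weighted contributions p_i * l_i:
  H: (4/22) * 4 = 16/22
  A: (12/22) * 1 = 12/22
  E: (6/22) * 3 = 18/22
Sum = (16 + 12 + 18)/22 = 46/22

L = 46/22 = 2.0909 bits/symbol


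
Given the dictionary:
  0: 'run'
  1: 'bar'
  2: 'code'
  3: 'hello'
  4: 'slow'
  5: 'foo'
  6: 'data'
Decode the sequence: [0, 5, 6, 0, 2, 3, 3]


Look up each index in the dictionary:
  0 -> 'run'
  5 -> 'foo'
  6 -> 'data'
  0 -> 'run'
  2 -> 'code'
  3 -> 'hello'
  3 -> 'hello'

Decoded: "run foo data run code hello hello"


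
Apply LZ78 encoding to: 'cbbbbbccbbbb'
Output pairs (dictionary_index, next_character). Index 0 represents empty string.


LZ78 encoding steps:
Dictionary: {0: ''}
Step 1: w='' (idx 0), next='c' -> output (0, 'c'), add 'c' as idx 1
Step 2: w='' (idx 0), next='b' -> output (0, 'b'), add 'b' as idx 2
Step 3: w='b' (idx 2), next='b' -> output (2, 'b'), add 'bb' as idx 3
Step 4: w='bb' (idx 3), next='c' -> output (3, 'c'), add 'bbc' as idx 4
Step 5: w='c' (idx 1), next='b' -> output (1, 'b'), add 'cb' as idx 5
Step 6: w='bb' (idx 3), next='b' -> output (3, 'b'), add 'bbb' as idx 6


Encoded: [(0, 'c'), (0, 'b'), (2, 'b'), (3, 'c'), (1, 'b'), (3, 'b')]


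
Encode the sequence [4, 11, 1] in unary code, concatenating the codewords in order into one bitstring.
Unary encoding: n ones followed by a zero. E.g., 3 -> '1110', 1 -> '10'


Encode each number as n ones followed by a terminating 0:
  4 -> 11110 (5 bits)
  11 -> 111111111110 (12 bits)
  1 -> 10 (2 bits)
Total length = 5 + 12 + 2 = 19 bits.

Unary([4, 11, 1]) = 1111011111111111010 (19 bits)


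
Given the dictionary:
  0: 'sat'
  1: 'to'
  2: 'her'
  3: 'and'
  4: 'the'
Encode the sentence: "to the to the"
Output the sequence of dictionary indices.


Look up each word in the dictionary:
  'to' -> 1
  'the' -> 4
  'to' -> 1
  'the' -> 4

Encoded: [1, 4, 1, 4]


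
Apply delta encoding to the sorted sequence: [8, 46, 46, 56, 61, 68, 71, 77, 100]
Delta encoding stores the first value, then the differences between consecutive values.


First value: 8
Deltas:
  46 - 8 = 38
  46 - 46 = 0
  56 - 46 = 10
  61 - 56 = 5
  68 - 61 = 7
  71 - 68 = 3
  77 - 71 = 6
  100 - 77 = 23


Delta encoded: [8, 38, 0, 10, 5, 7, 3, 6, 23]


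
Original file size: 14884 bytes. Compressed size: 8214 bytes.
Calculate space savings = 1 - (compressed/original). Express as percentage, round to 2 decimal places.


ratio = compressed/original = 8214/14884 = 0.551868
savings = 1 - ratio = 1 - 0.551868 = 0.448132
as a percentage: 0.448132 * 100 = 44.81%

Space savings = 1 - 8214/14884 = 44.81%


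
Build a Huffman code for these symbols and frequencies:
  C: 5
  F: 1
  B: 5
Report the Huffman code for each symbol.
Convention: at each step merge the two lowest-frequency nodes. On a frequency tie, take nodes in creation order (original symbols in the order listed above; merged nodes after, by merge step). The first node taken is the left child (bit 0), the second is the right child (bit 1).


Huffman tree construction:
Step 1: Merge F(1) + C(5) = 6
Step 2: Merge B(5) + (F+C)(6) = 11
Read each symbol's code off the tree from the root (left child = 0, right child = 1).

Codes:
  C: 11 (length 2)
  F: 10 (length 2)
  B: 0 (length 1)
Average code length: 17/11 = 1.5455 bits/symbol


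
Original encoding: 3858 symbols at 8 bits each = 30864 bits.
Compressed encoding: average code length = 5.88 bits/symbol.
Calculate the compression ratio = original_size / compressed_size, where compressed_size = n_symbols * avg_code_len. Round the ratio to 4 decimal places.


original_size = n_symbols * orig_bits = 3858 * 8 = 30864 bits
compressed_size = n_symbols * avg_code_len = 3858 * 5.88 = 22685.04 bits
ratio = original_size / compressed_size = 30864 / 22685.04 = 1.3605

Compression ratio = 1.3605


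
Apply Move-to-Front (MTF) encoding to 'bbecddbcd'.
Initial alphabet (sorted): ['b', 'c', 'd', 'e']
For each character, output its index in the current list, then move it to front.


MTF encoding:
'b': index 0 in ['b', 'c', 'd', 'e'] -> ['b', 'c', 'd', 'e']
'b': index 0 in ['b', 'c', 'd', 'e'] -> ['b', 'c', 'd', 'e']
'e': index 3 in ['b', 'c', 'd', 'e'] -> ['e', 'b', 'c', 'd']
'c': index 2 in ['e', 'b', 'c', 'd'] -> ['c', 'e', 'b', 'd']
'd': index 3 in ['c', 'e', 'b', 'd'] -> ['d', 'c', 'e', 'b']
'd': index 0 in ['d', 'c', 'e', 'b'] -> ['d', 'c', 'e', 'b']
'b': index 3 in ['d', 'c', 'e', 'b'] -> ['b', 'd', 'c', 'e']
'c': index 2 in ['b', 'd', 'c', 'e'] -> ['c', 'b', 'd', 'e']
'd': index 2 in ['c', 'b', 'd', 'e'] -> ['d', 'c', 'b', 'e']


Output: [0, 0, 3, 2, 3, 0, 3, 2, 2]


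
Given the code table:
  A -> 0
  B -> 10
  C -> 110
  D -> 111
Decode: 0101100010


Decoding:
0 -> A
10 -> B
110 -> C
0 -> A
0 -> A
10 -> B


Result: ABCAAB


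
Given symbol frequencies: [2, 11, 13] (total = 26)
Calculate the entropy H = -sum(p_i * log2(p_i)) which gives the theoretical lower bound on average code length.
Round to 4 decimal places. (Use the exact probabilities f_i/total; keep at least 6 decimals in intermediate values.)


Per-symbol terms -p_i * log2(p_i) with p_i = f_i/26:
  p = 2/26 = 0.076923: log2(p) = -3.700440, -p*log2(p) = 0.284649
  p = 11/26 = 0.423077: log2(p) = -1.241008, -p*log2(p) = 0.525042
  p = 13/26 = 0.500000: log2(p) = -1.000000, -p*log2(p) = 0.500000
H = 0.284649 + 0.525042 + 0.500000 = 1.309691

H = 1.3097 bits/symbol


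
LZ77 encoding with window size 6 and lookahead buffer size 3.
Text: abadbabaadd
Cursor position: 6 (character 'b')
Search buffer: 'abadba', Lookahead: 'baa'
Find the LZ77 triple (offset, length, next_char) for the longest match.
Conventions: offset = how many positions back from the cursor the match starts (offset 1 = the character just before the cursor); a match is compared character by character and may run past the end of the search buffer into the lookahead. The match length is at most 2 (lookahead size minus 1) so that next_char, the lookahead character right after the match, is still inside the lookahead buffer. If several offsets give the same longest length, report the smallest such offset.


Try each offset into the search buffer:
  offset=1 (pos 5, char 'a'): match length 0
  offset=2 (pos 4, char 'b'): match length 2
  offset=3 (pos 3, char 'd'): match length 0
  offset=4 (pos 2, char 'a'): match length 0
  offset=5 (pos 1, char 'b'): match length 2
  offset=6 (pos 0, char 'a'): match length 0
Longest match has length 2, found at offsets 2, 5; take the smallest, offset 2.
next_char = character at position 6 + 2 = 8 -> 'a'

Best match: offset=2, length=2 (matching 'ba' starting at position 4)
LZ77 triple: (2, 2, 'a')


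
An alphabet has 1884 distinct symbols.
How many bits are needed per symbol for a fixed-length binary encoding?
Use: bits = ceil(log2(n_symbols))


log2(1884) = 10.8796
Bracket: 2^10 = 1024 < 1884 <= 2^11 = 2048
So ceil(log2(1884)) = 11

bits = ceil(log2(1884)) = ceil(10.8796) = 11 bits


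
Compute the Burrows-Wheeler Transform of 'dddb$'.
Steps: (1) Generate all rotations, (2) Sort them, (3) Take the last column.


Rotations (sorted):
  0: $dddb -> last char: b
  1: b$ddd -> last char: d
  2: db$dd -> last char: d
  3: ddb$d -> last char: d
  4: dddb$ -> last char: $


BWT = bddd$


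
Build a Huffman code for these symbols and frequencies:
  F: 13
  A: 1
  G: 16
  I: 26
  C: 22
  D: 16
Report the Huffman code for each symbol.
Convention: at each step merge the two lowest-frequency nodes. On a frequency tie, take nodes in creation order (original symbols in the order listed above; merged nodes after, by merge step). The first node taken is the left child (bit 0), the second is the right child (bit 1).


Huffman tree construction:
Step 1: Merge A(1) + F(13) = 14
Step 2: Merge (A+F)(14) + G(16) = 30
Step 3: Merge D(16) + C(22) = 38
Step 4: Merge I(26) + ((A+F)+G)(30) = 56
Step 5: Merge (D+C)(38) + (I+((A+F)+G))(56) = 94
Read each symbol's code off the tree from the root (left child = 0, right child = 1).

Codes:
  F: 1101 (length 4)
  A: 1100 (length 4)
  G: 111 (length 3)
  I: 10 (length 2)
  C: 01 (length 2)
  D: 00 (length 2)
Average code length: 232/94 = 2.4681 bits/symbol


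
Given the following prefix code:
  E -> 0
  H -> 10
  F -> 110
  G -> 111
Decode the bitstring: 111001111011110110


Decoding step by step:
Bits 111 -> G
Bits 0 -> E
Bits 0 -> E
Bits 111 -> G
Bits 10 -> H
Bits 111 -> G
Bits 10 -> H
Bits 110 -> F


Decoded message: GEEGHGHF


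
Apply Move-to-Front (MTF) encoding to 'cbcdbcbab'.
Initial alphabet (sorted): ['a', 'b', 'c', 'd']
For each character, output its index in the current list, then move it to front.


MTF encoding:
'c': index 2 in ['a', 'b', 'c', 'd'] -> ['c', 'a', 'b', 'd']
'b': index 2 in ['c', 'a', 'b', 'd'] -> ['b', 'c', 'a', 'd']
'c': index 1 in ['b', 'c', 'a', 'd'] -> ['c', 'b', 'a', 'd']
'd': index 3 in ['c', 'b', 'a', 'd'] -> ['d', 'c', 'b', 'a']
'b': index 2 in ['d', 'c', 'b', 'a'] -> ['b', 'd', 'c', 'a']
'c': index 2 in ['b', 'd', 'c', 'a'] -> ['c', 'b', 'd', 'a']
'b': index 1 in ['c', 'b', 'd', 'a'] -> ['b', 'c', 'd', 'a']
'a': index 3 in ['b', 'c', 'd', 'a'] -> ['a', 'b', 'c', 'd']
'b': index 1 in ['a', 'b', 'c', 'd'] -> ['b', 'a', 'c', 'd']


Output: [2, 2, 1, 3, 2, 2, 1, 3, 1]
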